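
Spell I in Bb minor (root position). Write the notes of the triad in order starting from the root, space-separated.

Bb D F

The root, Bb, is scale degree 1 — the same note in Bb minor and Bb major; only the chord quality changes. Building the major chord from the parallel major on Bb: Bb–D–F.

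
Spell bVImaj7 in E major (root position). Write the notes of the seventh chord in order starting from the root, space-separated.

C E G B

bVImaj7 is built on the lowered scale degree 6. In E major degree 6 is C#; lowered it becomes C. In E minor the chord on C is C–E–G–B.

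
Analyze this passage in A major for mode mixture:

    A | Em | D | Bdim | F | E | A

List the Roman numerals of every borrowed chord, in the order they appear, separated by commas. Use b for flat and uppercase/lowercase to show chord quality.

The diatonic triads in A major are A, Bm, C#m, D, E, F#m, G#dim. A, D and E all belong to that set. Em (E–G–B) doesn't fit — on degree 5 A major would have E (V). Em is the degree-5 chord of A minor, so it is the borrowed v. But Bdim (B–D–F) is foreign: the diatonic ii on degree 2 is Bm, whereas Bdim comes from A minor. It is labeled ii°. F (F–A–C) is not: scale degree 6 in A major carries F#m (vi). In A minor the chord on that degree is F, so here it functions as bVI, borrowed from the parallel minor.

v, ii°, bVI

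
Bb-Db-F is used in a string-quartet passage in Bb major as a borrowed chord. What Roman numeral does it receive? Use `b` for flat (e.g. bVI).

The root Bb is the diatonic 1st degree of Bb major; the borrowing shows in the chord quality. Bb–Db–F is a minor chord — the form found in Bb minor, not the diatonic I (Bb). Borrowed into Bb major it is written i.

i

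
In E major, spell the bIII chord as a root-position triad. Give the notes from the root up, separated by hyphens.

G-B-D

The root of bIII is the lowered 3rd degree: G# becomes G. In E minor the chord on G is G–B–D.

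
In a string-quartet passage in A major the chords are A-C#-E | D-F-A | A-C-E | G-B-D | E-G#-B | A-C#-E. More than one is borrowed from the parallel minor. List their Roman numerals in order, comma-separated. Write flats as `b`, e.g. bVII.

The diatonic triads in A major are A, Bm, C#m, D, E, F#m, G#dim. A–C#–E = A and E–G#–B = E are both diatonic. D–F–A is not: scale degree 4 in A major carries D (IV). In A minor the chord on that degree is Dm, so here it functions as iv, borrowed from the parallel minor. But A–C–E is foreign: the diatonic I on degree 1 is A, whereas Am comes from A minor. It is labeled i. But G–B–D is foreign: the diatonic vii° on degree 7 is G#dim, whereas G comes from A minor. It is labeled bVII.

iv, i, bVII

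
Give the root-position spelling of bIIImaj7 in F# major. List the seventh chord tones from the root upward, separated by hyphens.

The root of bIIImaj7 is the lowered 3rd degree: A# becomes A. In F# minor the chord on A is A–C#–E–G#.

A-C#-E-G#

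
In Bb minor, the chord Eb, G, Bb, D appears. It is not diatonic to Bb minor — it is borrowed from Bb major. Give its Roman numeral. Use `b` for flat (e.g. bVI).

Eb is scale degree 4 in Bb minor. The diatonic chord on degree 4 would be Ebm (iv), but Eb–G–Bb–D is the major-seventh chord from Bb major. As a borrowed chord it is labeled IVmaj7.

IVmaj7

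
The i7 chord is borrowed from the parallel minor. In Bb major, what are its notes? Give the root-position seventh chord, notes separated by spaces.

Bb Db F Ab

i7 is built on scale degree 1, which is Bb in both Bb major and its parallel. In Bb minor the chord on Bb is Bb–Db–F–Ab.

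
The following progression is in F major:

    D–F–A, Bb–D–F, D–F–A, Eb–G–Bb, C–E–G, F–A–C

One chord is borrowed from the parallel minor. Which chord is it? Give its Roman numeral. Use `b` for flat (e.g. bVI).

bVII

In F major the diatonic chords are F, Gm, Am, Bb, C, Dm, Edim. Of the given chords, D–F–A = Dm, Bb–D–F = Bb, C–E–G = C and F–A–C = F are diatonic. Eb–G–Bb doesn't fit — on degree 7 F major would have Edim (vii°). Eb is the degree-7 chord of F minor, so it is the borrowed bVII.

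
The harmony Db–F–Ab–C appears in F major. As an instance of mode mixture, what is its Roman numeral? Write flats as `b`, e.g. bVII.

The root Db is the lowered 6th scale degree — diatonically F major has D there. The diatonic chord on degree 6 would be Dm (vi), but Db–F–Ab–C is the major-seventh chord from F minor. As a borrowed chord it is labeled bVImaj7.

bVImaj7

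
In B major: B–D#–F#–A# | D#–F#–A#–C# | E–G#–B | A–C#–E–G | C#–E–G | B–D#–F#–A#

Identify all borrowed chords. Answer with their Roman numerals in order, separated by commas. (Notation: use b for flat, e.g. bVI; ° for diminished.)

bVII7, ii°

In B major the diatonic chords are B, C#m, D#m, E, F#, G#m, A#dim. B–D#–F#–A# = Bmaj7, D#–F#–A#–C# = D#m7 and E–G#–B = E all belong to that set. But A–C#–E–G is foreign: the diatonic vii° on degree 7 is A#dim, whereas A7 comes from B minor. It is labeled bVII7. C#–E–G doesn't fit — on degree 2 B major would have C#m (ii). C#dim is the degree-2 chord of B minor, so it is the borrowed ii°.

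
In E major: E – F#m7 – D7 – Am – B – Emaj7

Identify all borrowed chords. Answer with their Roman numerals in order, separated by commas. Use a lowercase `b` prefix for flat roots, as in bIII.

The diatonic triads in E major are E, F#m, G#m, A, B, C#m, D#dim. E, F#m7, B and Emaj7 all belong to that set. D7 (D–F#–A–C) doesn't fit — on degree 7 E major would have D#dim (vii°). D7 is the degree-7 chord of E minor, so it is the borrowed bVII7. But Am (A–C–E) is foreign: the diatonic IV on degree 4 is A, whereas Am comes from E minor. It is labeled iv.

bVII7, iv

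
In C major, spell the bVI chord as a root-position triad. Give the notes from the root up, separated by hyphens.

Ab-C-Eb

The root of bVI is the lowered 6th degree: A becomes Ab. Stacking thirds in C minor on Ab gives Ab–C–Eb.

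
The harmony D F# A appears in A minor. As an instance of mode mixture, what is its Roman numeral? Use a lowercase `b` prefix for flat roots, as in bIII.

IV

The root D is the diatonic 4th degree of A minor; the borrowing shows in the chord quality. Diatonically A minor has Dm (iv) on that degree; D–F#–A is instead the major chord native to A major, so it takes the label IV.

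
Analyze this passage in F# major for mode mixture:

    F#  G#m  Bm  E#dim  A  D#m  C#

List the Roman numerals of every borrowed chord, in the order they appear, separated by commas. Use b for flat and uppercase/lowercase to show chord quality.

F# major has the diatonic set F#, G#m, A#m, B, C#, D#m, E#dim. F#, G#m, E#dim, D#m and C# are all diatonic. But Bm (B–D–F#) is foreign: the diatonic IV on degree 4 is B, whereas Bm comes from F# minor. It is labeled iv. A (A–C#–E) is not: scale degree 3 in F# major carries A#m (iii). In F# minor the chord on that degree is A, so here it functions as bIII, borrowed from the parallel minor.

iv, bIII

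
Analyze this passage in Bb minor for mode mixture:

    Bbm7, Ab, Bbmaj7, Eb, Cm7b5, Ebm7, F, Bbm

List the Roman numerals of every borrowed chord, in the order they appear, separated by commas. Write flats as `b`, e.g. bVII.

Imaj7, IV

The diatonic triads in Bb minor (with V from harmonic minor) are Bbm, Cdim, Db, Ebm, F, Gb, Ab. Bbm7, Ab, Cm7b5, Ebm7, F and Bbm all belong to that set. Bbmaj7 (Bb–D–F–A) is not: scale degree 1 in Bb minor carries Bbm (i). In Bb major the chord on that degree is Bbmaj7, so here it functions as Imaj7, borrowed from the parallel major. Eb (Eb–G–Bb) doesn't fit — on degree 4 Bb minor would have Ebm (iv). Eb is the degree-4 chord of Bb major, so it is the borrowed IV.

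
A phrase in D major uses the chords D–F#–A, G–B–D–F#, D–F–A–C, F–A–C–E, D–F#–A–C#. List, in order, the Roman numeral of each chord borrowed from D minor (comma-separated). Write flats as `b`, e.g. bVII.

The diatonic triads in D major are D, Em, F#m, G, A, Bm, C#dim. Of the given chords, D–F#–A = D, G–B–D–F# = Gmaj7 and D–F#–A–C# = Dmaj7 are diatonic. D–F–A–C is not: scale degree 1 in D major carries D (I). In D minor the chord on that degree is Dm7, so here it functions as i7, borrowed from the parallel minor. F–A–C–E doesn't fit — on degree 3 D major would have F#m (iii). Fmaj7 is the degree-3 chord of D minor, so it is the borrowed bIIImaj7.

i7, bIIImaj7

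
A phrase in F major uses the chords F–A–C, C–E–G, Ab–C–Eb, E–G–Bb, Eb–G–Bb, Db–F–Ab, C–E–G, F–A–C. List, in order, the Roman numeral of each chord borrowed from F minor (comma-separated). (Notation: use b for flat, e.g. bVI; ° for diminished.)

bIII, bVII, bVI

The diatonic triads in F major are F, Gm, Am, Bb, C, Dm, Edim. F–A–C = F, C–E–G = C and E–G–Bb = Edim all belong to that set. Ab–C–Eb is not: scale degree 3 in F major carries Am (iii). In F minor the chord on that degree is Ab, so here it functions as bIII, borrowed from the parallel minor. Eb–G–Bb is not: scale degree 7 in F major carries Edim (vii°). In F minor the chord on that degree is Eb, so here it functions as bVII, borrowed from the parallel minor. Db–F–Ab doesn't fit — on degree 6 F major would have Dm (vi). Db is the degree-6 chord of F minor, so it is the borrowed bVI.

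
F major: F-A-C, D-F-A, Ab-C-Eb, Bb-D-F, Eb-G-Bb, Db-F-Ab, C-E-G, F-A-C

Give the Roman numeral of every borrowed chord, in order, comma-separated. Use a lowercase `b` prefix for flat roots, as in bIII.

bIII, bVII, bVI

In F major the diatonic chords are F, Gm, Am, Bb, C, Dm, Edim. Of the given chords, F–A–C = F, D–F–A = Dm, Bb–D–F = Bb and C–E–G = C are diatonic. But Ab–C–Eb is foreign: the diatonic iii on degree 3 is Am, whereas Ab comes from F minor. It is labeled bIII. But Eb–G–Bb is foreign: the diatonic vii° on degree 7 is Edim, whereas Eb comes from F minor. It is labeled bVII. But Db–F–Ab is foreign: the diatonic vi on degree 6 is Dm, whereas Db comes from F minor. It is labeled bVI.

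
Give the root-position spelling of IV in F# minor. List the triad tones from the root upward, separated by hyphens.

B-D#-F#

The root, B, is scale degree 4 — the same note in F# minor and F# major; only the chord quality changes. In F# major the chord on B is B–D#–F#.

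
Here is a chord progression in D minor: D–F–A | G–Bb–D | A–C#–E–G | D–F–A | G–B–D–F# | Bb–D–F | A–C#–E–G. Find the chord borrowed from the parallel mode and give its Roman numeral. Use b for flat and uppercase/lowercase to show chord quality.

The diatonic triads in D minor (with V from harmonic minor) are Dm, Edim, F, Gm, A, Bb, C. D–F–A = Dm, G–Bb–D = Gm, A–C#–E–G = A7 and Bb–D–F = Bb all belong to that set. But G–B–D–F# is foreign: the diatonic iv on degree 4 is Gm, whereas Gmaj7 comes from D major. It is labeled IVmaj7.

IVmaj7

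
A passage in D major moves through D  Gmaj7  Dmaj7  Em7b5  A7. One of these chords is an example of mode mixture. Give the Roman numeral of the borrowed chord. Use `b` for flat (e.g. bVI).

iiø7

D major has the diatonic set D, Em, F#m, G, A, Bm, C#dim. D, Gmaj7, Dmaj7 and A7 are all diatonic. Em7b5 (E–G–Bb–D) is not: scale degree 2 in D major carries Em (ii). In D minor the chord on that degree is Em7b5, so here it functions as iiø7, borrowed from the parallel minor.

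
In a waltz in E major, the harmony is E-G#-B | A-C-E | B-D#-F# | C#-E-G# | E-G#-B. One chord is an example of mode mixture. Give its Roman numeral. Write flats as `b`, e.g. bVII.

E major has the diatonic set E, F#m, G#m, A, B, C#m, D#dim. Of the given chords, E–G#–B = E, B–D#–F# = B and C#–E–G# = C#m are diatonic. But A–C–E is foreign: the diatonic IV on degree 4 is A, whereas Am comes from E minor. It is labeled iv.

iv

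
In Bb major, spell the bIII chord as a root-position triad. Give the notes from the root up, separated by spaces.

Db F Ab

Scale degree 3 in Bb major is D. bIII uses the lowered form, Db, taken from Bb minor. In Bb minor the chord on Db is Db–F–Ab.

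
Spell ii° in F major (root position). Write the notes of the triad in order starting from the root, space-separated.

G Bb Db

ii° is built on scale degree 2, which is G in both F major and its parallel. Stacking thirds in F minor on G gives G–Bb–Db.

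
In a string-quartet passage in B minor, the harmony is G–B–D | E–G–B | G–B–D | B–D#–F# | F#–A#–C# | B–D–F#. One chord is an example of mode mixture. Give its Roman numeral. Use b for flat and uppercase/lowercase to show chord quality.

I

The diatonic triads in B minor (with V from harmonic minor) are Bm, C#dim, D, Em, F#, G, A. G–B–D = G, E–G–B = Em, F#–A#–C# = F# and B–D–F# = Bm all belong to that set. B–D#–F# doesn't fit — on degree 1 B minor would have Bm (i). B is the degree-1 chord of B major, so it is the borrowed I.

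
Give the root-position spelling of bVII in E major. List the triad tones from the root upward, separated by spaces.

D F# A

bVII is built on the lowered scale degree 7. In E major degree 7 is D#; lowered it becomes D. Building the major chord from the parallel minor on D: D–F#–A.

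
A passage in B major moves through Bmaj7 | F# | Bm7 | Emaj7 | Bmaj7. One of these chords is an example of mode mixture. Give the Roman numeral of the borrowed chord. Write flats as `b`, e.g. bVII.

B major has the diatonic set B, C#m, D#m, E, F#, G#m, A#dim. Bmaj7, F# and Emaj7 are all diatonic. Bm7 (B–D–F#–A) is not: scale degree 1 in B major carries B (I). In B minor the chord on that degree is Bm7, so here it functions as i7, borrowed from the parallel minor.

i7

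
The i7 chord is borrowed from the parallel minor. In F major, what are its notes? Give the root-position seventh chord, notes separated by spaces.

i7 is built on scale degree 1, which is F in both F major and its parallel. Building the minor-seventh chord from the parallel minor on F: F–Ab–C–Eb.

F Ab C Eb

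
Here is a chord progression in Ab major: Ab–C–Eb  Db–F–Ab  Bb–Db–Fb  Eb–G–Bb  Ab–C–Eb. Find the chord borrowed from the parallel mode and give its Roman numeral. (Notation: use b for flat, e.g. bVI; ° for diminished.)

ii°

Ab major has the diatonic set Ab, Bbm, Cm, Db, Eb, Fm, Gdim. Of the given chords, Ab–C–Eb = Ab, Db–F–Ab = Db and Eb–G–Bb = Eb are diatonic. Bb–Db–Fb doesn't fit — on degree 2 Ab major would have Bbm (ii). Bbdim is the degree-2 chord of Ab minor, so it is the borrowed ii°.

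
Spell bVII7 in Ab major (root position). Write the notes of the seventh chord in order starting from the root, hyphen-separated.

Gb-Bb-Db-Fb

The root of bVII7 is the lowered 7th degree: G becomes Gb. Stacking thirds in Ab minor on Gb gives Gb–Bb–Db–Fb.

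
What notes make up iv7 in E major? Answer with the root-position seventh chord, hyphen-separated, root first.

iv7 is built on scale degree 4, which is A in both E major and its parallel. Stacking thirds in E minor on A gives A–C–E–G.

A-C-E-G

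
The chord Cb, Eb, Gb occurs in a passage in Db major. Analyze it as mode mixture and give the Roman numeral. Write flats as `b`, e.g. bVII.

Cb is the lowered form of scale degree 7 in Db major (the diatonic degree 7 is C). Cb–Eb–Gb is a major chord — the form found in Db minor, not the diatonic vii° (Cdim). Borrowed into Db major it is written bVII.

bVII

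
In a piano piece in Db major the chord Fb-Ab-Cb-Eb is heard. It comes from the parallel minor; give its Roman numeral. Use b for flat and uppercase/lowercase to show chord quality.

In Db major scale degree 3 is F; Fb is its lowered form, from Db minor. Diatonically Db major has Fm (iii) on that degree; Fb–Ab–Cb–Eb is instead the major-seventh chord native to Db minor, so it takes the label bIIImaj7.

bIIImaj7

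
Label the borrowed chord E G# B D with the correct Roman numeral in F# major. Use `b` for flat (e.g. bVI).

bVII7

E is the lowered form of scale degree 7 in F# major (the diatonic degree 7 is E#). Diatonically F# major has E#dim (vii°) on that degree; E–G#–B–D is instead the dominant-seventh chord native to F# minor, so it takes the label bVII7.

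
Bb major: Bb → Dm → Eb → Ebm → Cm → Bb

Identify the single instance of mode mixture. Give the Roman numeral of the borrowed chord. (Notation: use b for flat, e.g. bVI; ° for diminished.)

The diatonic triads in Bb major are Bb, Cm, Dm, Eb, F, Gm, Adim. Of the given chords, Bb, Dm, Eb and Cm are diatonic. But Ebm (Eb–Gb–Bb) is foreign: the diatonic IV on degree 4 is Eb, whereas Ebm comes from Bb minor. It is labeled iv.

iv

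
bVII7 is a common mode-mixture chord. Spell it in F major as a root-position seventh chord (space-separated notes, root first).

Eb G Bb Db

The root of bVII7 is the lowered 7th degree: E becomes Eb. In F minor the chord on Eb is Eb–G–Bb–Db.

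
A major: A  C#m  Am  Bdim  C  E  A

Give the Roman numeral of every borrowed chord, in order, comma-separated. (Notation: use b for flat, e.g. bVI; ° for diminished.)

i, ii°, bIII

In A major the diatonic chords are A, Bm, C#m, D, E, F#m, G#dim. A, C#m and E are all diatonic. Am (A–C–E) doesn't fit — on degree 1 A major would have A (I). Am is the degree-1 chord of A minor, so it is the borrowed i. Bdim (B–D–F) is not: scale degree 2 in A major carries Bm (ii). In A minor the chord on that degree is Bdim, so here it functions as ii°, borrowed from the parallel minor. C (C–E–G) doesn't fit — on degree 3 A major would have C#m (iii). C is the degree-3 chord of A minor, so it is the borrowed bIII.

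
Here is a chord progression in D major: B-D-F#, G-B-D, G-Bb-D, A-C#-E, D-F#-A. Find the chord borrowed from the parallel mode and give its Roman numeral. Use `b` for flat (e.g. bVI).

iv

In D major the diatonic chords are D, Em, F#m, G, A, Bm, C#dim. B–D–F# = Bm, G–B–D = G, A–C#–E = A and D–F#–A = D are all diatonic. G–Bb–D is not: scale degree 4 in D major carries G (IV). In D minor the chord on that degree is Gm, so here it functions as iv, borrowed from the parallel minor.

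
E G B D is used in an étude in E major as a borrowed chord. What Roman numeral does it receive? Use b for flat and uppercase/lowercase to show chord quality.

i7

E is scale degree 1 in E major. The diatonic chord on degree 1 would be E (I), but E–G–B–D is the minor-seventh chord from E minor. As a borrowed chord it is labeled i7.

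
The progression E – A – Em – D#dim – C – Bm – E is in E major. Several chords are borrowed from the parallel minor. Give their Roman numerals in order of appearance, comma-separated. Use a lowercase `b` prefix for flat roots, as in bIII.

E major has the diatonic set E, F#m, G#m, A, B, C#m, D#dim. E, A and D#dim are all diatonic. Em (E–G–B) is not: scale degree 1 in E major carries E (I). In E minor the chord on that degree is Em, so here it functions as i, borrowed from the parallel minor. But C (C–E–G) is foreign: the diatonic vi on degree 6 is C#m, whereas C comes from E minor. It is labeled bVI. Bm (B–D–F#) is not: scale degree 5 in E major carries B (V). In E minor the chord on that degree is Bm, so here it functions as v, borrowed from the parallel minor.

i, bVI, v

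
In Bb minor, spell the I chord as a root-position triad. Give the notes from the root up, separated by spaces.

I is built on scale degree 1, which is Bb in both Bb minor and its parallel. Building the major chord from the parallel major on Bb: Bb–D–F.

Bb D F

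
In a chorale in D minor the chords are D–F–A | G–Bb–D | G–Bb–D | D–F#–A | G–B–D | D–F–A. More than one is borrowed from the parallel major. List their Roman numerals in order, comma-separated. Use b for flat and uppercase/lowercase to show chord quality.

In D minor (with V from harmonic minor) the diatonic chords are Dm, Edim, F, Gm, A, Bb, C. D–F–A = Dm and G–Bb–D = Gm are both diatonic. But D–F#–A is foreign: the diatonic i on degree 1 is Dm, whereas D comes from D major. It is labeled I. But G–B–D is foreign: the diatonic iv on degree 4 is Gm, whereas G comes from D major. It is labeled IV.

I, IV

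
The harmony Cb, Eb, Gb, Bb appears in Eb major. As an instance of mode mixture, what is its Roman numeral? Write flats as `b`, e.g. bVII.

bVImaj7

Cb is the lowered form of scale degree 6 in Eb major (the diatonic degree 6 is C). Diatonically Eb major has Cm (vi) on that degree; Cb–Eb–Gb–Bb is instead the major-seventh chord native to Eb minor, so it takes the label bVImaj7.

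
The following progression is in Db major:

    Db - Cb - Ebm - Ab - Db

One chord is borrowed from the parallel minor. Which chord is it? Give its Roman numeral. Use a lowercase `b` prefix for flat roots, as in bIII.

Db major has the diatonic set Db, Ebm, Fm, Gb, Ab, Bbm, Cdim. Of the given chords, Db, Ebm and Ab are diatonic. Cb (Cb–Eb–Gb) doesn't fit — on degree 7 Db major would have Cdim (vii°). Cb is the degree-7 chord of Db minor, so it is the borrowed bVII.

bVII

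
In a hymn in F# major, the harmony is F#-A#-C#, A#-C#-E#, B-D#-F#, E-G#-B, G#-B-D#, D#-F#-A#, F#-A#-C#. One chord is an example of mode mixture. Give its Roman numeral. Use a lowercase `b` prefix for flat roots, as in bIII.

bVII

The diatonic triads in F# major are F#, G#m, A#m, B, C#, D#m, E#dim. Of the given chords, F#–A#–C# = F#, A#–C#–E# = A#m, B–D#–F# = B, G#–B–D# = G#m and D#–F#–A# = D#m are diatonic. E–G#–B doesn't fit — on degree 7 F# major would have E#dim (vii°). E is the degree-7 chord of F# minor, so it is the borrowed bVII.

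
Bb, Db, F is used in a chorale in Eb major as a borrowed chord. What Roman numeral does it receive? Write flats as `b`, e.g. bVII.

Bb is scale degree 5 in Eb major. Diatonically Eb major has Bb (V) on that degree; Bb–Db–F is instead the minor chord native to Eb minor, so it takes the label v.

v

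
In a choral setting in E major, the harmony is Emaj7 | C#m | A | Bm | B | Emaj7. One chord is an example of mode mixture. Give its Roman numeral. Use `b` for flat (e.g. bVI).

E major has the diatonic set E, F#m, G#m, A, B, C#m, D#dim. Emaj7, C#m, A and B are all diatonic. But Bm (B–D–F#) is foreign: the diatonic V on degree 5 is B, whereas Bm comes from E minor. It is labeled v.

v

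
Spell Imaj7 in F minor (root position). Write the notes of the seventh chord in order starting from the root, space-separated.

Imaj7 is built on scale degree 1, which is F in both F minor and its parallel. Stacking thirds in F major on F gives F–A–C–E.

F A C E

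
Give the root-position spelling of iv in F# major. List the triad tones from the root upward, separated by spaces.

B D F#

The root, B, is scale degree 4 — the same note in F# major and F# minor; only the chord quality changes. Stacking thirds in F# minor on B gives B–D–F#.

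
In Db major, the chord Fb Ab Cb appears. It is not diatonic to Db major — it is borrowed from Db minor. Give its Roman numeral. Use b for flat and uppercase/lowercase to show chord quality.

bIII

The root Fb is the lowered 3rd scale degree — diatonically Db major has F there. Fb–Ab–Cb is a major chord — the form found in Db minor, not the diatonic iii (Fm). Borrowed into Db major it is written bIII.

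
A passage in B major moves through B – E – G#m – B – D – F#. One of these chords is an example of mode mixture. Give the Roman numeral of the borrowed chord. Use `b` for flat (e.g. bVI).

B major has the diatonic set B, C#m, D#m, E, F#, G#m, A#dim. Of the given chords, B, E, G#m and F# are diatonic. D (D–F#–A) is not: scale degree 3 in B major carries D#m (iii). In B minor the chord on that degree is D, so here it functions as bIII, borrowed from the parallel minor.

bIII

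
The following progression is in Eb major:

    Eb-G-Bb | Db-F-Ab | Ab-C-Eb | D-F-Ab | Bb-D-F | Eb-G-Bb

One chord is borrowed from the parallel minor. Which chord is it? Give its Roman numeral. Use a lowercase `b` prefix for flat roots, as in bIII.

bVII

Eb major has the diatonic set Eb, Fm, Gm, Ab, Bb, Cm, Ddim. Eb–G–Bb = Eb, Ab–C–Eb = Ab, D–F–Ab = Ddim and Bb–D–F = Bb are all diatonic. But Db–F–Ab is foreign: the diatonic vii° on degree 7 is Ddim, whereas Db comes from Eb minor. It is labeled bVII.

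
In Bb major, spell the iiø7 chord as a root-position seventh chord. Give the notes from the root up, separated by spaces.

The root, C, is scale degree 2 — the same note in Bb major and Bb minor; only the chord quality changes. In Bb minor the chord on C is C–Eb–Gb–Bb.

C Eb Gb Bb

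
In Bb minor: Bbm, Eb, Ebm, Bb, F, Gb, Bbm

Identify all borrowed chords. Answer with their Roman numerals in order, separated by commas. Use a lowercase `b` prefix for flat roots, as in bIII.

In Bb minor (with V from harmonic minor) the diatonic chords are Bbm, Cdim, Db, Ebm, F, Gb, Ab. Of the given chords, Bbm, Ebm, F and Gb are diatonic. Eb (Eb–G–Bb) is not: scale degree 4 in Bb minor carries Ebm (iv). In Bb major the chord on that degree is Eb, so here it functions as IV, borrowed from the parallel major. Bb (Bb–D–F) doesn't fit — on degree 1 Bb minor would have Bbm (i). Bb is the degree-1 chord of Bb major, so it is the borrowed I.

IV, I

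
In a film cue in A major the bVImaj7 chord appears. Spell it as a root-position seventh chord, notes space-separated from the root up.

F A C E

bVImaj7 is built on the lowered scale degree 6. In A major degree 6 is F#; lowered it becomes F. Stacking thirds in A minor on F gives F–A–C–E.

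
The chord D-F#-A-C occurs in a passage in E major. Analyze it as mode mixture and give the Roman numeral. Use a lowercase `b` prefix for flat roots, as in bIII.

The root D is the lowered 7th scale degree — diatonically E major has D# there. D–F#–A–C is a dominant-seventh chord — the form found in E minor, not the diatonic vii° (D#dim). Borrowed into E major it is written bVII7.

bVII7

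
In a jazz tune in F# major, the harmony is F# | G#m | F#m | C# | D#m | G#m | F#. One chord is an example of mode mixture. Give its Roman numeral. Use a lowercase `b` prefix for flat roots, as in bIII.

In F# major the diatonic chords are F#, G#m, A#m, B, C#, D#m, E#dim. F#, G#m, C# and D#m all belong to that set. F#m (F#–A–C#) is not: scale degree 1 in F# major carries F# (I). In F# minor the chord on that degree is F#m, so here it functions as i, borrowed from the parallel minor.

i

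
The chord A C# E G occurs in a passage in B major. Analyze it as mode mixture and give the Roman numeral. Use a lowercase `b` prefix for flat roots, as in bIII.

bVII7

In B major scale degree 7 is A#; A is its lowered form, from B minor. Diatonically B major has A#dim (vii°) on that degree; A–C#–E–G is instead the dominant-seventh chord native to B minor, so it takes the label bVII7.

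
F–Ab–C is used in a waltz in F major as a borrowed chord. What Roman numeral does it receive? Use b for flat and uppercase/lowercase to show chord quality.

The root F is the diatonic 1st degree of F major; the borrowing shows in the chord quality. F–Ab–C is a minor chord — the form found in F minor, not the diatonic I (F). Borrowed into F major it is written i.

i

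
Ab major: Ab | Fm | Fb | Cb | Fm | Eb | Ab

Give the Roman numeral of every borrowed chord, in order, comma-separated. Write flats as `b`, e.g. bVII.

Ab major has the diatonic set Ab, Bbm, Cm, Db, Eb, Fm, Gdim. Ab, Fm and Eb are all diatonic. Fb (Fb–Ab–Cb) is not: scale degree 6 in Ab major carries Fm (vi). In Ab minor the chord on that degree is Fb, so here it functions as bVI, borrowed from the parallel minor. Cb (Cb–Eb–Gb) doesn't fit — on degree 3 Ab major would have Cm (iii). Cb is the degree-3 chord of Ab minor, so it is the borrowed bIII.

bVI, bIII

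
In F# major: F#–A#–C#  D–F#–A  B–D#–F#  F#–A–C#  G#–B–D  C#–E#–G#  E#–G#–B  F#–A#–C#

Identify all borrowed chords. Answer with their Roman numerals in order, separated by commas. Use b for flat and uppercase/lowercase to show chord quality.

In F# major the diatonic chords are F#, G#m, A#m, B, C#, D#m, E#dim. F#–A#–C# = F#, B–D#–F# = B, C#–E#–G# = C# and E#–G#–B = E#dim are all diatonic. D–F#–A is not: scale degree 6 in F# major carries D#m (vi). In F# minor the chord on that degree is D, so here it functions as bVI, borrowed from the parallel minor. But F#–A–C# is foreign: the diatonic I on degree 1 is F#, whereas F#m comes from F# minor. It is labeled i. G#–B–D is not: scale degree 2 in F# major carries G#m (ii). In F# minor the chord on that degree is G#dim, so here it functions as ii°, borrowed from the parallel minor.

bVI, i, ii°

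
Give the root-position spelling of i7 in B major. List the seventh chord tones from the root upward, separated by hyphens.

B-D-F#-A

The root, B, is scale degree 1 — the same note in B major and B minor; only the chord quality changes. Stacking thirds in B minor on B gives B–D–F#–A.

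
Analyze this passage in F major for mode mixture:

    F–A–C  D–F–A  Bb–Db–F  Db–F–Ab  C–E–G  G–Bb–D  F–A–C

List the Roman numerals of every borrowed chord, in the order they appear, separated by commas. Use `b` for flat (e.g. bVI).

iv, bVI

F major has the diatonic set F, Gm, Am, Bb, C, Dm, Edim. F–A–C = F, D–F–A = Dm, C–E–G = C and G–Bb–D = Gm all belong to that set. But Bb–Db–F is foreign: the diatonic IV on degree 4 is Bb, whereas Bbm comes from F minor. It is labeled iv. Db–F–Ab doesn't fit — on degree 6 F major would have Dm (vi). Db is the degree-6 chord of F minor, so it is the borrowed bVI.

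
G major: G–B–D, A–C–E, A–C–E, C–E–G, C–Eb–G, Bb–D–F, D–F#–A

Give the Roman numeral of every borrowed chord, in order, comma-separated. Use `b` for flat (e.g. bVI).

In G major the diatonic chords are G, Am, Bm, C, D, Em, F#dim. G–B–D = G, A–C–E = Am, C–E–G = C and D–F#–A = D all belong to that set. C–Eb–G doesn't fit — on degree 4 G major would have C (IV). Cm is the degree-4 chord of G minor, so it is the borrowed iv. Bb–D–F doesn't fit — on degree 3 G major would have Bm (iii). Bb is the degree-3 chord of G minor, so it is the borrowed bIII.

iv, bIII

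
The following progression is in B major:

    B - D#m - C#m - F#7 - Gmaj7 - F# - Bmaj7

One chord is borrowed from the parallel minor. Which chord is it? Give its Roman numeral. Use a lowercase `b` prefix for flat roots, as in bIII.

B major has the diatonic set B, C#m, D#m, E, F#, G#m, A#dim. B, D#m, C#m, F#7, F# and Bmaj7 are all diatonic. But Gmaj7 (G–B–D–F#) is foreign: the diatonic vi on degree 6 is G#m, whereas Gmaj7 comes from B minor. It is labeled bVImaj7.

bVImaj7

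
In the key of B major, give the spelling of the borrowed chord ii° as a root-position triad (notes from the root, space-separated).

C# E G

The root, C#, is scale degree 2 — the same note in B major and B minor; only the chord quality changes. In B minor the chord on C# is C#–E–G.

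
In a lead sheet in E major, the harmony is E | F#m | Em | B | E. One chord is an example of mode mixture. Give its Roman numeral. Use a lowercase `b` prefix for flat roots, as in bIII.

i

The diatonic triads in E major are E, F#m, G#m, A, B, C#m, D#dim. E, F#m and B all belong to that set. But Em (E–G–B) is foreign: the diatonic I on degree 1 is E, whereas Em comes from E minor. It is labeled i.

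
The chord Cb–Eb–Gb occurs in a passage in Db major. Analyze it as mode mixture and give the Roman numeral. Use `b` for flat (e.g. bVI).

bVII

In Db major scale degree 7 is C; Cb is its lowered form, from Db minor. Diatonically Db major has Cdim (vii°) on that degree; Cb–Eb–Gb is instead the major chord native to Db minor, so it takes the label bVII.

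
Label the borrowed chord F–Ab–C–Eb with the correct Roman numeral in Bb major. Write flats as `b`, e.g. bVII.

The root F is the diatonic 5th degree of Bb major; the borrowing shows in the chord quality. The diatonic chord on degree 5 would be F (V), but F–Ab–C–Eb is the minor-seventh chord from Bb minor. As a borrowed chord it is labeled v7.

v7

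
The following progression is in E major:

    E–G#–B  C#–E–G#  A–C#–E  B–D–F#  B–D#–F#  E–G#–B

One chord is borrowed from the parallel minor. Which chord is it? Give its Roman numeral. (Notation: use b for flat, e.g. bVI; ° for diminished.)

In E major the diatonic chords are E, F#m, G#m, A, B, C#m, D#dim. E–G#–B = E, C#–E–G# = C#m, A–C#–E = A and B–D#–F# = B all belong to that set. But B–D–F# is foreign: the diatonic V on degree 5 is B, whereas Bm comes from E minor. It is labeled v.

v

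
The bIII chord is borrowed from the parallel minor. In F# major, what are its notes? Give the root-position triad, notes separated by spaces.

A C# E

The root of bIII is the lowered 3rd degree: A# becomes A. In F# minor the chord on A is A–C#–E.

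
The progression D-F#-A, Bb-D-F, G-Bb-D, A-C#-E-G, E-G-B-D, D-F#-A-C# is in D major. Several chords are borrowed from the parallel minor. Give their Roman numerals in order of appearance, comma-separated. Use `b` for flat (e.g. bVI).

D major has the diatonic set D, Em, F#m, G, A, Bm, C#dim. D–F#–A = D, A–C#–E–G = A7, E–G–B–D = Em7 and D–F#–A–C# = Dmaj7 all belong to that set. Bb–D–F doesn't fit — on degree 6 D major would have Bm (vi). Bb is the degree-6 chord of D minor, so it is the borrowed bVI. G–Bb–D is not: scale degree 4 in D major carries G (IV). In D minor the chord on that degree is Gm, so here it functions as iv, borrowed from the parallel minor.

bVI, iv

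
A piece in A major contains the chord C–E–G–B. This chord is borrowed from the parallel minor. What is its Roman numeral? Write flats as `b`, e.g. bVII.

In A major scale degree 3 is C#; C is its lowered form, from A minor. C–E–G–B is a major-seventh chord — the form found in A minor, not the diatonic iii (C#m). Borrowed into A major it is written bIIImaj7.

bIIImaj7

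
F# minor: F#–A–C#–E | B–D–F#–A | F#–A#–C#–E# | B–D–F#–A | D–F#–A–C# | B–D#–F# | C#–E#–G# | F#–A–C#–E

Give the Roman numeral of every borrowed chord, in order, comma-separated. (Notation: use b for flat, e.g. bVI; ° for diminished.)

In F# minor (with V from harmonic minor) the diatonic chords are F#m, G#dim, A, Bm, C#, D, E. F#–A–C#–E = F#m7, B–D–F#–A = Bm7, D–F#–A–C# = Dmaj7 and C#–E#–G# = C# are all diatonic. But F#–A#–C#–E# is foreign: the diatonic i on degree 1 is F#m, whereas F#maj7 comes from F# major. It is labeled Imaj7. B–D#–F# doesn't fit — on degree 4 F# minor would have Bm (iv). B is the degree-4 chord of F# major, so it is the borrowed IV.

Imaj7, IV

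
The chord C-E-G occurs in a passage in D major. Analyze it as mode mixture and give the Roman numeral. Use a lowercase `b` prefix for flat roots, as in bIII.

bVII

C is the lowered form of scale degree 7 in D major (the diatonic degree 7 is C#). Diatonically D major has C#dim (vii°) on that degree; C–E–G is instead the major chord native to D minor, so it takes the label bVII.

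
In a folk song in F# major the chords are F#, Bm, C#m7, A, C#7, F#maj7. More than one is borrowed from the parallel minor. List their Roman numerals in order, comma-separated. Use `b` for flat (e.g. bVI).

The diatonic triads in F# major are F#, G#m, A#m, B, C#, D#m, E#dim. Of the given chords, F#, C#7 and F#maj7 are diatonic. Bm (B–D–F#) is not: scale degree 4 in F# major carries B (IV). In F# minor the chord on that degree is Bm, so here it functions as iv, borrowed from the parallel minor. C#m7 (C#–E–G#–B) doesn't fit — on degree 5 F# major would have C# (V). C#m7 is the degree-5 chord of F# minor, so it is the borrowed v7. A (A–C#–E) is not: scale degree 3 in F# major carries A#m (iii). In F# minor the chord on that degree is A, so here it functions as bIII, borrowed from the parallel minor.

iv, v7, bIII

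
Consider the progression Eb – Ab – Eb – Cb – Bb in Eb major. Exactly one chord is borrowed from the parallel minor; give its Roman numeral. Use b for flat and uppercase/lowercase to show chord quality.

bVI

Eb major has the diatonic set Eb, Fm, Gm, Ab, Bb, Cm, Ddim. Eb, Ab and Bb all belong to that set. But Cb (Cb–Eb–Gb) is foreign: the diatonic vi on degree 6 is Cm, whereas Cb comes from Eb minor. It is labeled bVI.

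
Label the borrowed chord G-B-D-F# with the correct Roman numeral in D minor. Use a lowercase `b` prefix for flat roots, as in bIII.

G is scale degree 4 in D minor. The diatonic chord on degree 4 would be Gm (iv), but G–B–D–F# is the major-seventh chord from D major. As a borrowed chord it is labeled IVmaj7.

IVmaj7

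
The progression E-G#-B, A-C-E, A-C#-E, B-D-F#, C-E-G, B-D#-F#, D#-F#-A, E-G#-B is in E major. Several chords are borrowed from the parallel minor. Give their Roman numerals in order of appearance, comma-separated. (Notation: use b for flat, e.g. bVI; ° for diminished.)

E major has the diatonic set E, F#m, G#m, A, B, C#m, D#dim. E–G#–B = E, A–C#–E = A, B–D#–F# = B and D#–F#–A = D#dim are all diatonic. A–C–E is not: scale degree 4 in E major carries A (IV). In E minor the chord on that degree is Am, so here it functions as iv, borrowed from the parallel minor. B–D–F# is not: scale degree 5 in E major carries B (V). In E minor the chord on that degree is Bm, so here it functions as v, borrowed from the parallel minor. C–E–G is not: scale degree 6 in E major carries C#m (vi). In E minor the chord on that degree is C, so here it functions as bVI, borrowed from the parallel minor.

iv, v, bVI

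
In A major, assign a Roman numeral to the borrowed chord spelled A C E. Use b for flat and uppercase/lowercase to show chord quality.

A is scale degree 1 in A major. Diatonically A major has A (I) on that degree; A–C–E is instead the minor chord native to A minor, so it takes the label i.

i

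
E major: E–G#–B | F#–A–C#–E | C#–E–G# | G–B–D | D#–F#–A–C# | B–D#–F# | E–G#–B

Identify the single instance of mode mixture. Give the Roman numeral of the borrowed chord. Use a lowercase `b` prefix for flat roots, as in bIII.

In E major the diatonic chords are E, F#m, G#m, A, B, C#m, D#dim. E–G#–B = E, F#–A–C#–E = F#m7, C#–E–G# = C#m, D#–F#–A–C# = D#m7b5 and B–D#–F# = B all belong to that set. But G–B–D is foreign: the diatonic iii on degree 3 is G#m, whereas G comes from E minor. It is labeled bIII.

bIII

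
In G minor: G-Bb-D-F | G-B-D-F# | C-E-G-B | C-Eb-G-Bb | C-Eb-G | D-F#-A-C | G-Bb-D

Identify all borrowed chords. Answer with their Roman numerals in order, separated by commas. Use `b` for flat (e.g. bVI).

In G minor (with V from harmonic minor) the diatonic chords are Gm, Adim, Bb, Cm, D, Eb, F. Of the given chords, G–Bb–D–F = Gm7, C–Eb–G–Bb = Cm7, C–Eb–G = Cm, D–F#–A–C = D7 and G–Bb–D = Gm are diatonic. G–B–D–F# is not: scale degree 1 in G minor carries Gm (i). In G major the chord on that degree is Gmaj7, so here it functions as Imaj7, borrowed from the parallel major. C–E–G–B doesn't fit — on degree 4 G minor would have Cm (iv). Cmaj7 is the degree-4 chord of G major, so it is the borrowed IVmaj7.

Imaj7, IVmaj7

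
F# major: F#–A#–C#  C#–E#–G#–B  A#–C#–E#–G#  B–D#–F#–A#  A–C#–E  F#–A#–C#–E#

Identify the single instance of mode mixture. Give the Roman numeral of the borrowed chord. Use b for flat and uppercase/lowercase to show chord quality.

bIII

F# major has the diatonic set F#, G#m, A#m, B, C#, D#m, E#dim. F#–A#–C# = F#, C#–E#–G#–B = C#7, A#–C#–E#–G# = A#m7, B–D#–F#–A# = Bmaj7 and F#–A#–C#–E# = F#maj7 are all diatonic. A–C#–E doesn't fit — on degree 3 F# major would have A#m (iii). A is the degree-3 chord of F# minor, so it is the borrowed bIII.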